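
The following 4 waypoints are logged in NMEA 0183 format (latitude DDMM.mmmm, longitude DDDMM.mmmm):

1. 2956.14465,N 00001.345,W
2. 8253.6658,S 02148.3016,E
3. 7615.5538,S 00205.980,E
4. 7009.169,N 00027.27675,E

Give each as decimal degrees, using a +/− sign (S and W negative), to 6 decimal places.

Point 1:
  φ: degrees = first 2 digits = 29, minutes = 56.14465; 29 + 56.14465/60 = 29.9357442
  N → positive
  λ: degrees = first 3 digits = 0, minutes = 1.345; 0 + 1.345/60 = 0.0224167
  W → negative
Point 2:
  φ: split at 2 digits → 82° and 53.6658′; 82 + 53.6658/60 = 82.8944300
  S ⇒ negate
  Lon: split at 3 digits → 021° and 48.3016′; 21 + 48.3016/60 = 21.8050267
  E ⇒ keep positive
Point 3:
  Latitude: split at 2 digits → 76° and 15.5538′; 76 + 15.5538/60 = 76.2592300
  S → negative
  Longitude: split at 3 digits → 002° and 5.98′; 2 + 5.98/60 = 2.0996667
  E → positive
Point 4:
  Lat: degrees = first 2 digits = 70, minutes = 9.169; 70 + 9.169/60 = 70.1528167
  N ⇒ keep positive
  λ: degrees = first 3 digits = 0, minutes = 27.27675; 0 + 27.27675/60 = 0.4546125
  E ⇒ keep positive

1. 29.935744, -0.022417
2. -82.894430, 21.805027
3. -76.259230, 2.099667
4. 70.152817, 0.454613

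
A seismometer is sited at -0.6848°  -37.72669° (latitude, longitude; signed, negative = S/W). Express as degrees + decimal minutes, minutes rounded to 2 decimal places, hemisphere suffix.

Latitude is negative → S; |value| = 0.684800
φ: 0° + 0.684800 × 60 = 0° 41.0880′
Longitude is negative → W; |value| = 37.726690
λ: 37° + 0.726690 × 60 = 37° 43.6014′

0° 41.09′ S, 37° 43.60′ W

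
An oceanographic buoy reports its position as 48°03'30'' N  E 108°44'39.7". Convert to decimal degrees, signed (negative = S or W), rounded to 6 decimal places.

48.058333, 108.744361

Lat: 3′ + 30″ = 3.50000′; 48 + 3.50000/60 = 48.0583333
N → positive
λ: 44′ + 39.7″ = 44.66167′; 108 + 44.66167/60 = 108.7443611
E → positive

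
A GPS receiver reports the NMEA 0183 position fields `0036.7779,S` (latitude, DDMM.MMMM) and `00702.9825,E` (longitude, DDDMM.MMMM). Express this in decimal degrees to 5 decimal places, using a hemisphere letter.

φ: degrees = first 2 digits = 0, minutes = 36.7779; 0 + 36.7779/60 = 0.612965
λ: split at 3 digits → 007° and 2.9825′; 7 + 2.9825/60 = 7.049708

0.61297° S, 7.04971° E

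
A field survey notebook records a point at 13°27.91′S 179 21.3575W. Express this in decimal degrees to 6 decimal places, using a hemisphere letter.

φ: 27.91′ = 0.465167°; total 13.4651667
Longitude: 21.3575′ = 0.355958°; total 179.3559583

13.465167° S, 179.355958° W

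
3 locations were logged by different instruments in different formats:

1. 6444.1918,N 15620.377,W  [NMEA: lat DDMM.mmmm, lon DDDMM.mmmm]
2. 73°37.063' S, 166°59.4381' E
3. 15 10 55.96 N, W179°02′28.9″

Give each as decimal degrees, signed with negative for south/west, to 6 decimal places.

1. 64.736530, -156.339617
2. -73.617717, 166.990635
3. 15.182211, -179.041361

Point 1:
  Lat: split at 2 digits → 64° and 44.1918′; 64 + 44.1918/60 = 64.7365300
  N ⇒ keep positive
  Lon: split at 3 digits → 156° and 20.377′; 156 + 20.377/60 = 156.3396167
  hemisphere W, so the sign is −
Point 2:
  Latitude: 73 + 37.063/60 = 73.6177167
  hemisphere S, so the sign is −
  Longitude: 59.4381′ = 0.990635°; total 166.9906350
  E → positive
Point 3:
  Latitude: 10′ + 55.96″ = 10.93267′; 15 + 10.93267/60 = 15.1822111
  N → positive
  Lon: 2′ + 28.9″ = 2.48167′; 179 + 2.48167/60 = 179.0413611
  W ⇒ negate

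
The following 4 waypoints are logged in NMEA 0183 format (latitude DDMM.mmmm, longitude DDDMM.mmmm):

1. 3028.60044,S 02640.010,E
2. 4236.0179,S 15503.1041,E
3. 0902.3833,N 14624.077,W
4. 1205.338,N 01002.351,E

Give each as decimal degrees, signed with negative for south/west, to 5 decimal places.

1. -30.47667, 26.66683
2. -42.60030, 155.05174
3. 9.03972, -146.40128
4. 12.08897, 10.03918

Point 1:
  Latitude: degrees = first 2 digits = 30, minutes = 28.60044; 30 + 28.60044/60 = 30.476674
  S → negative
  Lon: split at 3 digits → 026° and 40.01′; 26 + 40.01/60 = 26.666833
  E ⇒ keep positive
Point 2:
  Lat: degrees = first 2 digits = 42, minutes = 36.0179; 42 + 36.0179/60 = 42.600298
  S ⇒ negate
  Longitude: split at 3 digits → 155° and 3.1041′; 155 + 3.1041/60 = 155.051735
  E ⇒ keep positive
Point 3:
  φ: split at 2 digits → 09° and 2.3833′; 9 + 2.3833/60 = 9.039722
  N ⇒ keep positive
  Lon: degrees = first 3 digits = 146, minutes = 24.077; 146 + 24.077/60 = 146.401283
  hemisphere W, so the sign is −
Point 4:
  Latitude: degrees = first 2 digits = 12, minutes = 5.338; 12 + 5.338/60 = 12.088967
  N ⇒ keep positive
  Longitude: split at 3 digits → 010° and 2.351′; 10 + 2.351/60 = 10.039183
  E ⇒ keep positive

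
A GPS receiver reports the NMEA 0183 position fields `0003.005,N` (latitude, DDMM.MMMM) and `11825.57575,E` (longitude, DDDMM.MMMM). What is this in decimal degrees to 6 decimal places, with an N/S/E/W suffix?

φ: degrees = first 2 digits = 0, minutes = 3.005; 0 + 3.005/60 = 0.0500833
Longitude: split at 3 digits → 118° and 25.57575′; 118 + 25.57575/60 = 118.4262625

0.050083° N, 118.426263° E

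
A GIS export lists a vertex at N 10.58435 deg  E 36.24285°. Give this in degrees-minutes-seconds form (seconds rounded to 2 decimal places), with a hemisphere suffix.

φ: 0.584350 × 60 = 35.06100′ → 35′, remainder × 60 = 3.6600″
Longitude: 0.242850 × 60 = 14.57100′ → 14′, remainder × 60 = 34.2600″

10°35′3.66″ N, 36°14′34.26″ E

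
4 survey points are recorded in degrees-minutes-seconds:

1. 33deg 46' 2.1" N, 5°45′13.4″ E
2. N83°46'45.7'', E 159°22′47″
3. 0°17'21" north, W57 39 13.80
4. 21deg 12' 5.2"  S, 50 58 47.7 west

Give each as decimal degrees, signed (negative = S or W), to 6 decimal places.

Point 1:
  Lat: 33 + 46/60 + 2.1/3600 = 33.7672500
  N → positive
  Longitude: 45′ + 13.4″ = 45.22333′; 5 + 45.22333/60 = 5.7537222
  E ⇒ keep positive
Point 2:
  φ: 83 + 46/60 + 45.7/3600 = 83.7793611
  N → positive
  Longitude: 159° + 22/60 + 47/3600 = 159 + 0.366667 + 0.013056 = 159.3797222
  E ⇒ keep positive
Point 3:
  φ: 0 + 17/60 + 21/3600 = 0.2891667
  N → positive
  Lon: 57° + 39/60 + 13.8/3600 = 57 + 0.650000 + 0.003833 = 57.6538333
  hemisphere W, so the sign is −
Point 4:
  Lat: 21° + 12/60 + 5.2/3600 = 21 + 0.200000 + 0.001444 = 21.2014444
  S ⇒ negate
  λ: 50 + 58/60 + 47.7/3600 = 50.9799167
  W → negative

1. 33.767250, 5.753722
2. 83.779361, 159.379722
3. 0.289167, -57.653833
4. -21.201444, -50.979917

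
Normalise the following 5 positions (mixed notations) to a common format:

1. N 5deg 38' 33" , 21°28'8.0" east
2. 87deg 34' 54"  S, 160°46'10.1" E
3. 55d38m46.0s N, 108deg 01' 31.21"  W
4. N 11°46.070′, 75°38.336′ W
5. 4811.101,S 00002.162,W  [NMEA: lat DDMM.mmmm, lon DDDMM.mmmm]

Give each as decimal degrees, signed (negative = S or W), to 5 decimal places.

Point 1:
  φ: 5 + 38/60 + 33/3600 = 5.642500
  N → positive
  λ: 21° + 28/60 + 8/3600 = 21 + 0.466667 + 0.002222 = 21.468889
  E ⇒ keep positive
Point 2:
  Lat: 87 + 34/60 + 54/3600 = 87.581667
  S ⇒ negate
  Longitude: 46′ + 10.1″ = 46.16833′; 160 + 46.16833/60 = 160.769472
  E ⇒ keep positive
Point 3:
  φ: 55 + 38/60 + 46/3600 = 55.646111
  N → positive
  Longitude: 108° + 1/60 + 31.21/3600 = 108 + 0.016667 + 0.008669 = 108.025336
  hemisphere W, so the sign is −
Point 4:
  Latitude: 46.07′ = 0.767833°; total 11.767833
  N ⇒ keep positive
  λ: 75 + 38.336/60 = 75.638933
  W → negative
Point 5:
  Latitude: degrees = first 2 digits = 48, minutes = 11.101; 48 + 11.101/60 = 48.185017
  S ⇒ negate
  Longitude: degrees = first 3 digits = 0, minutes = 2.162; 0 + 2.162/60 = 0.036033
  W ⇒ negate

1. 5.64250, 21.46889
2. -87.58167, 160.76947
3. 55.64611, -108.02534
4. 11.76783, -75.63893
5. -48.18502, -0.03603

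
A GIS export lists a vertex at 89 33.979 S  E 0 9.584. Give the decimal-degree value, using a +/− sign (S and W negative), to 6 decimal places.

-89.566317, 0.159733

φ: 89 + 33.979/60 = 89.5663167
S → negative
Longitude: 9.584′ = 0.159733°; total 0.1597333
E → positive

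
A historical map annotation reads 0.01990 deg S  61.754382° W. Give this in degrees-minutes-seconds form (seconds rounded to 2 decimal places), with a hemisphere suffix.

φ: 0.019900° → 1.19400′; 0.19400 × 60 = 11.6400″
Longitude: whole degrees 61; 45.26292′ → 45′ and 15.7752″

0°01′11.64″ S, 61°45′15.78″ W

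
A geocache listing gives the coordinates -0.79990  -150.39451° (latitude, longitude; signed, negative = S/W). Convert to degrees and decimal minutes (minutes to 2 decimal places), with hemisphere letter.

Latitude is negative → S; |value| = 0.799900
Latitude: minutes = (0.799900 − 0) × 60 = 47.9940
Longitude is negative → W; |value| = 150.394510
Longitude: minutes = (150.394510 − 150) × 60 = 23.6706

0° 47.99′ S, 150° 23.67′ W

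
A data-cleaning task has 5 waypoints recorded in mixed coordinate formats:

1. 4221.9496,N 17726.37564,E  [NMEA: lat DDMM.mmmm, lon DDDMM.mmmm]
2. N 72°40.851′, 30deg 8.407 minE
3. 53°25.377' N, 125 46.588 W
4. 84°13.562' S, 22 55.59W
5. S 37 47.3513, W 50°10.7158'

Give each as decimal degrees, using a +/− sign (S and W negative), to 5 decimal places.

Point 1:
  φ: degrees = first 2 digits = 42, minutes = 21.9496; 42 + 21.9496/60 = 42.365827
  N ⇒ keep positive
  Lon: split at 3 digits → 177° and 26.37564′; 177 + 26.37564/60 = 177.439594
  E → positive
Point 2:
  Latitude: 72 + 40.851/60 = 72.680850
  N → positive
  Longitude: 30 + 8.407/60 = 30.140117
  E → positive
Point 3:
  Lat: 53 + 25.377/60 = 53.422950
  N ⇒ keep positive
  Longitude: 46.588′ = 0.776467°; total 125.776467
  W → negative
Point 4:
  Latitude: 84 + 13.562/60 = 84.226033
  hemisphere S, so the sign is −
  λ: 55.59′ = 0.926500°; total 22.926500
  W → negative
Point 5:
  Lat: 47.3513′ = 0.789188°; total 37.789188
  S → negative
  λ: 50 + 10.7158/60 = 50.178597
  hemisphere W, so the sign is −

1. 42.36583, 177.43959
2. 72.68085, 30.14012
3. 53.42295, -125.77647
4. -84.22603, -22.92650
5. -37.78919, -50.17860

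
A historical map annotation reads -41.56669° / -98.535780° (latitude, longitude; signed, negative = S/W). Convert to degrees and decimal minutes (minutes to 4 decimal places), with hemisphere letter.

41° 34.0014′ S, 98° 32.1468′ W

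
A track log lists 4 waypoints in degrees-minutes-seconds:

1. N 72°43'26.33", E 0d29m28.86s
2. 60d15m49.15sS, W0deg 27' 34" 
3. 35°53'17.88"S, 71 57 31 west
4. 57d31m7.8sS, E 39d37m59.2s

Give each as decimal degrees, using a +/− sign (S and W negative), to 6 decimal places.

Point 1:
  Latitude: 72° + 43/60 + 26.33/3600 = 72 + 0.716667 + 0.007314 = 72.7239806
  N ⇒ keep positive
  Longitude: 0° + 29/60 + 28.86/3600 = 0 + 0.483333 + 0.008017 = 0.4913500
  E ⇒ keep positive
Point 2:
  Lat: 60 + 15/60 + 49.15/3600 = 60.2636528
  hemisphere S, so the sign is −
  Longitude: 0° + 27/60 + 34/3600 = 0 + 0.450000 + 0.009444 = 0.4594444
  hemisphere W, so the sign is −
Point 3:
  Lat: 35 + 53/60 + 17.88/3600 = 35.8883000
  S → negative
  Lon: 71 + 57/60 + 31/3600 = 71.9586111
  hemisphere W, so the sign is −
Point 4:
  Lat: 57 + 31/60 + 7.8/3600 = 57.5188333
  S ⇒ negate
  Lon: 39° + 37/60 + 59.2/3600 = 39 + 0.616667 + 0.016444 = 39.6331111
  E → positive

1. 72.723981, 0.491350
2. -60.263653, -0.459444
3. -35.888300, -71.958611
4. -57.518833, 39.633111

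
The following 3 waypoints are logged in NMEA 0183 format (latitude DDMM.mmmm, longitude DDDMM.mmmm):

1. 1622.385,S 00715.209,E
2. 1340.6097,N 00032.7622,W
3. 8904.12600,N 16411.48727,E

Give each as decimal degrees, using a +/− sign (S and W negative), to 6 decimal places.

Point 1:
  Lat: degrees = first 2 digits = 16, minutes = 22.385; 16 + 22.385/60 = 16.3730833
  S → negative
  Lon: split at 3 digits → 007° and 15.209′; 7 + 15.209/60 = 7.2534833
  E → positive
Point 2:
  Lat: split at 2 digits → 13° and 40.6097′; 13 + 40.6097/60 = 13.6768283
  N → positive
  Lon: split at 3 digits → 000° and 32.7622′; 0 + 32.7622/60 = 0.5460367
  hemisphere W, so the sign is −
Point 3:
  Lat: degrees = first 2 digits = 89, minutes = 4.126; 89 + 4.126/60 = 89.0687667
  N → positive
  Longitude: split at 3 digits → 164° and 11.48727′; 164 + 11.48727/60 = 164.1914545
  E ⇒ keep positive

1. -16.373083, 7.253483
2. 13.676828, -0.546037
3. 89.068767, 164.191455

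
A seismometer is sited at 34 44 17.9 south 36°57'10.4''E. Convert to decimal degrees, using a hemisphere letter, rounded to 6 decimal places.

φ: 34 + 44/60 + 17.9/3600 = 34.7383056
Longitude: 57′ + 10.4″ = 57.17333′; 36 + 57.17333/60 = 36.9528889

34.738306° S, 36.952889° E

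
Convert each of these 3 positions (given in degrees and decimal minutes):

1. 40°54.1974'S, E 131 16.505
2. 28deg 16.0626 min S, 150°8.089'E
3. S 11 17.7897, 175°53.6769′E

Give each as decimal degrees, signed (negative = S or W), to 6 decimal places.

1. -40.903290, 131.275083
2. -28.267710, 150.134817
3. -11.296495, 175.894615

Point 1:
  Latitude: 40 + 54.1974/60 = 40.9032900
  S → negative
  Longitude: 16.505′ = 0.275083°; total 131.2750833
  E ⇒ keep positive
Point 2:
  Latitude: 28 + 16.0626/60 = 28.2677100
  S → negative
  Lon: 8.089′ = 0.134817°; total 150.1348167
  E → positive
Point 3:
  Latitude: 17.7897′ = 0.296495°; total 11.2964950
  S → negative
  Lon: 53.6769′ = 0.894615°; total 175.8946150
  E ⇒ keep positive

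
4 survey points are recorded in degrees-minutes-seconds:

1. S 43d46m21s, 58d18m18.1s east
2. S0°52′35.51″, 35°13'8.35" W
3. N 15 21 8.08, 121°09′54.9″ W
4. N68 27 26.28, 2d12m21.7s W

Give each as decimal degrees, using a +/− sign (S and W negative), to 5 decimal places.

Point 1:
  Latitude: 43 + 46/60 + 21/3600 = 43.772500
  S → negative
  Lon: 58 + 18/60 + 18.1/3600 = 58.305028
  E → positive
Point 2:
  Latitude: 0 + 52/60 + 35.51/3600 = 0.876531
  hemisphere S, so the sign is −
  Longitude: 35° + 13/60 + 8.35/3600 = 35 + 0.216667 + 0.002319 = 35.218986
  hemisphere W, so the sign is −
Point 3:
  Latitude: 15 + 21/60 + 8.08/3600 = 15.352244
  N ⇒ keep positive
  Lon: 121° + 9/60 + 54.9/3600 = 121 + 0.150000 + 0.015250 = 121.165250
  hemisphere W, so the sign is −
Point 4:
  Lat: 68° + 27/60 + 26.28/3600 = 68 + 0.450000 + 0.007300 = 68.457300
  N ⇒ keep positive
  Lon: 2° + 12/60 + 21.7/3600 = 2 + 0.200000 + 0.006028 = 2.206028
  W → negative

1. -43.77250, 58.30503
2. -0.87653, -35.21899
3. 15.35224, -121.16525
4. 68.45730, -2.20603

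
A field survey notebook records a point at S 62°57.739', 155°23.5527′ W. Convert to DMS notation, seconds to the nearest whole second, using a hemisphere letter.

62°57′44″ S, 155°23′33″ W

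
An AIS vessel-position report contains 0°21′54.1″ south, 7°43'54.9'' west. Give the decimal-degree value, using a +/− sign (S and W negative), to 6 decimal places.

-0.365028, -7.731917

Lat: 0° + 21/60 + 54.1/3600 = 0 + 0.350000 + 0.015028 = 0.3650278
S → negative
λ: 43′ + 54.9″ = 43.91500′; 7 + 43.91500/60 = 7.7319167
W ⇒ negate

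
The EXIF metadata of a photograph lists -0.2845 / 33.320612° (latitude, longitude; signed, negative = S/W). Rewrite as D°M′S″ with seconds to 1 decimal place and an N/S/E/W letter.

0°17′4.2″ S, 33°19′14.2″ E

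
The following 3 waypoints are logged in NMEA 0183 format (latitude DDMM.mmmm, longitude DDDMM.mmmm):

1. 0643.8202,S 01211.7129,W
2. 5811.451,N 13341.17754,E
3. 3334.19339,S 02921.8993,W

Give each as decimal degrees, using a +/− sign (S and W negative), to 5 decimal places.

1. -6.73034, -12.19522
2. 58.19085, 133.68629
3. -33.56989, -29.36499

Point 1:
  φ: degrees = first 2 digits = 6, minutes = 43.8202; 6 + 43.8202/60 = 6.730337
  S → negative
  Longitude: degrees = first 3 digits = 12, minutes = 11.7129; 12 + 11.7129/60 = 12.195215
  hemisphere W, so the sign is −
Point 2:
  Lat: split at 2 digits → 58° and 11.451′; 58 + 11.451/60 = 58.190850
  N → positive
  Lon: degrees = first 3 digits = 133, minutes = 41.17754; 133 + 41.17754/60 = 133.686292
  E → positive
Point 3:
  Lat: degrees = first 2 digits = 33, minutes = 34.19339; 33 + 34.19339/60 = 33.569890
  S ⇒ negate
  Lon: split at 3 digits → 029° and 21.8993′; 29 + 21.8993/60 = 29.364988
  hemisphere W, so the sign is −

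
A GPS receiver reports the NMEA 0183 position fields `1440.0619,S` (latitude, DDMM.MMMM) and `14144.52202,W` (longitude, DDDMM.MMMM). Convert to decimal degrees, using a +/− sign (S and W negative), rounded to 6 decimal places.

Latitude: degrees = first 2 digits = 14, minutes = 40.0619; 14 + 40.0619/60 = 14.6676983
S ⇒ negate
Lon: degrees = first 3 digits = 141, minutes = 44.52202; 141 + 44.52202/60 = 141.7420337
W → negative

-14.667698, -141.742034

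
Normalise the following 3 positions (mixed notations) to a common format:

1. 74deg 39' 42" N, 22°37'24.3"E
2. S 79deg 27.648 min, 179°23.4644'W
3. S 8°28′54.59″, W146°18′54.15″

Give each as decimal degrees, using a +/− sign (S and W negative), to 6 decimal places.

Point 1:
  φ: 74 + 39/60 + 42/3600 = 74.6616667
  N ⇒ keep positive
  Lon: 22 + 37/60 + 24.3/3600 = 22.6234167
  E ⇒ keep positive
Point 2:
  φ: 27.648′ = 0.460800°; total 79.4608000
  hemisphere S, so the sign is −
  λ: 23.4644′ = 0.391073°; total 179.3910733
  W ⇒ negate
Point 3:
  Latitude: 28′ + 54.59″ = 28.90983′; 8 + 28.90983/60 = 8.4818306
  hemisphere S, so the sign is −
  λ: 146 + 18/60 + 54.15/3600 = 146.3150417
  hemisphere W, so the sign is −

1. 74.661667, 22.623417
2. -79.460800, -179.391073
3. -8.481831, -146.315042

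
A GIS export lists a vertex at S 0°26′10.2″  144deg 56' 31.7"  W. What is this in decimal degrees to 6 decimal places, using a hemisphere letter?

φ: 0° + 26/60 + 10.2/3600 = 0 + 0.433333 + 0.002833 = 0.4361667
λ: 144 + 56/60 + 31.7/3600 = 144.9421389

0.436167° S, 144.942139° W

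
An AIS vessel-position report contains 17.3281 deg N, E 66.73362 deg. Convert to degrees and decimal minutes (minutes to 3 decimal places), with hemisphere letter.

17° 19.686′ N, 66° 44.017′ E

φ: minutes = (17.328100 − 17) × 60 = 19.68600
Longitude: minutes = (66.733620 − 66) × 60 = 44.01720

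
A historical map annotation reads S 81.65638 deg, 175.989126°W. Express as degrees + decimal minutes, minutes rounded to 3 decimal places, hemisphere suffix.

81° 39.383′ S, 175° 59.348′ W

φ: 81° + 0.656380 × 60 = 81° 39.38280′
Lon: fractional part 0.989126 → 59.34756 minutes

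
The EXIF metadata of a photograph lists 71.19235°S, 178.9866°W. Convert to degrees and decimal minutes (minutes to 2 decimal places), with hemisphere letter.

71° 11.54′ S, 178° 59.20′ W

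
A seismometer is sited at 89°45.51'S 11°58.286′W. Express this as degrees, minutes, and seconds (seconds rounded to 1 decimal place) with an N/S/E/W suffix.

89°45′30.6″ S, 11°58′17.2″ W

Latitude: fractional minutes 0.51000 × 60 = 30.600″
Longitude: fractional minutes 0.28600 × 60 = 17.160″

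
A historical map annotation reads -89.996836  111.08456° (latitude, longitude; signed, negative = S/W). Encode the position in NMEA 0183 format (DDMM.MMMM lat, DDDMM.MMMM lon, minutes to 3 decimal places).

Latitude is negative → S; |value| = 89.996836
Latitude: 89° + 0.996836 × 60 = 89° 59.81016′
Longitude: minutes = (111.084560 − 111) × 60 = 5.07360

8959.810,S / 11105.074,E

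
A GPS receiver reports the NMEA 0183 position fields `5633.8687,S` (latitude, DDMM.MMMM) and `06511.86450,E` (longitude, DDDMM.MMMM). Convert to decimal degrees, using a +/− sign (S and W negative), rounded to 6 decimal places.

φ: split at 2 digits → 56° and 33.8687′; 56 + 33.8687/60 = 56.5644783
S → negative
Longitude: degrees = first 3 digits = 65, minutes = 11.8645; 65 + 11.8645/60 = 65.1977417
E ⇒ keep positive

-56.564478, 65.197742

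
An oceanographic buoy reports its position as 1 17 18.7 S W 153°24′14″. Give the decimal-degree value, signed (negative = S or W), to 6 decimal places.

Latitude: 1° + 17/60 + 18.7/3600 = 1 + 0.283333 + 0.005194 = 1.2885278
S → negative
λ: 24′ + 14″ = 24.23333′; 153 + 24.23333/60 = 153.4038889
W ⇒ negate

-1.288528, -153.403889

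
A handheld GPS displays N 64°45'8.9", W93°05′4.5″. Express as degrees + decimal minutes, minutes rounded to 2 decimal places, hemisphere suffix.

Latitude: seconds/60 = 0.14833; minutes = 45 + 0.14833 = 45.1483
Lon: 5 + 4.5/60 = 5.0750′

64° 45.15′ N, 93° 5.08′ W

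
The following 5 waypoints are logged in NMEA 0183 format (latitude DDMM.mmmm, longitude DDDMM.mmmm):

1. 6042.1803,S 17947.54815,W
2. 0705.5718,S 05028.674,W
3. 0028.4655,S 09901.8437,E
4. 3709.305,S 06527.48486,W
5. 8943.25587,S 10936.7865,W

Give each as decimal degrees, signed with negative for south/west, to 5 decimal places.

1. -60.70301, -179.79247
2. -7.09286, -50.47790
3. -0.47443, 99.03073
4. -37.15508, -65.45808
5. -89.72093, -109.61311

Point 1:
  Lat: split at 2 digits → 60° and 42.1803′; 60 + 42.1803/60 = 60.703005
  S ⇒ negate
  λ: split at 3 digits → 179° and 47.54815′; 179 + 47.54815/60 = 179.792469
  W → negative
Point 2:
  Latitude: split at 2 digits → 07° and 5.5718′; 7 + 5.5718/60 = 7.092863
  S → negative
  Lon: degrees = first 3 digits = 50, minutes = 28.674; 50 + 28.674/60 = 50.477900
  W → negative
Point 3:
  Latitude: split at 2 digits → 00° and 28.4655′; 0 + 28.4655/60 = 0.474425
  S → negative
  λ: split at 3 digits → 099° and 1.8437′; 99 + 1.8437/60 = 99.030728
  E → positive
Point 4:
  φ: split at 2 digits → 37° and 9.305′; 37 + 9.305/60 = 37.155083
  S → negative
  Longitude: split at 3 digits → 065° and 27.48486′; 65 + 27.48486/60 = 65.458081
  hemisphere W, so the sign is −
Point 5:
  Lat: degrees = first 2 digits = 89, minutes = 43.25587; 89 + 43.25587/60 = 89.720931
  S → negative
  λ: degrees = first 3 digits = 109, minutes = 36.7865; 109 + 36.7865/60 = 109.613108
  hemisphere W, so the sign is −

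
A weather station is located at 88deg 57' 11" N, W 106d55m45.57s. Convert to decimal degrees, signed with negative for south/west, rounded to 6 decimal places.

88.953056, -106.929325

φ: 88° + 57/60 + 11/3600 = 88 + 0.950000 + 0.003056 = 88.9530556
N ⇒ keep positive
Lon: 106° + 55/60 + 45.57/3600 = 106 + 0.916667 + 0.012658 = 106.9293250
W → negative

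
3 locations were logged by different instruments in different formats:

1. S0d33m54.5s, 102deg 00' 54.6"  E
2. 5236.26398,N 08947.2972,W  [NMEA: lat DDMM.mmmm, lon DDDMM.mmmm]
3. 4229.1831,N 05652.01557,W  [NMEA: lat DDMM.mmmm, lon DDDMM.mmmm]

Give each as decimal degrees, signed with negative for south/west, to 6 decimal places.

1. -0.565139, 102.015167
2. 52.604400, -89.788287
3. 42.486385, -56.866926

Point 1:
  Latitude: 0 + 33/60 + 54.5/3600 = 0.5651389
  hemisphere S, so the sign is −
  Lon: 102° + 0/60 + 54.6/3600 = 102 + 0.000000 + 0.015167 = 102.0151667
  E → positive
Point 2:
  φ: degrees = first 2 digits = 52, minutes = 36.26398; 52 + 36.26398/60 = 52.6043997
  N ⇒ keep positive
  λ: degrees = first 3 digits = 89, minutes = 47.2972; 89 + 47.2972/60 = 89.7882867
  W ⇒ negate
Point 3:
  φ: degrees = first 2 digits = 42, minutes = 29.1831; 42 + 29.1831/60 = 42.4863850
  N ⇒ keep positive
  λ: split at 3 digits → 056° and 52.01557′; 56 + 52.01557/60 = 56.8669262
  W → negative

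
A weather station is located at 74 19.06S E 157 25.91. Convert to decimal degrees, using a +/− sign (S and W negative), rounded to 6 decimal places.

-74.317667, 157.431833

φ: 74 + 19.06/60 = 74.3176667
S → negative
Longitude: 157 + 25.91/60 = 157.4318333
E → positive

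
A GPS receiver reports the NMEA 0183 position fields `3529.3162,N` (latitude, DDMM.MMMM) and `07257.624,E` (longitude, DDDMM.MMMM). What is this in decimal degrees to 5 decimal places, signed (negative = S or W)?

35.48860, 72.96040

Lat: degrees = first 2 digits = 35, minutes = 29.3162; 35 + 29.3162/60 = 35.488603
N ⇒ keep positive
Longitude: degrees = first 3 digits = 72, minutes = 57.624; 72 + 57.624/60 = 72.960400
E ⇒ keep positive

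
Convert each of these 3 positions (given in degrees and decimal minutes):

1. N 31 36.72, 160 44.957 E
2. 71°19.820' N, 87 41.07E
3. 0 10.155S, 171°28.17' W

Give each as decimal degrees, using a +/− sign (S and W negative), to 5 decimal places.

1. 31.61200, 160.74928
2. 71.33033, 87.68450
3. -0.16925, -171.46950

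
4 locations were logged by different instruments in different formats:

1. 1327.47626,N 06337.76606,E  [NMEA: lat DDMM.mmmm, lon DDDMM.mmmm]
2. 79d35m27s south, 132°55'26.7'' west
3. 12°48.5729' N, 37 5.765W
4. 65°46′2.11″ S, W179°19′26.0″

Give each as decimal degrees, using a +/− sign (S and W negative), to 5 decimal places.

1. 13.45794, 63.62943
2. -79.59083, -132.92408
3. 12.80955, -37.09608
4. -65.76725, -179.32389

Point 1:
  Lat: degrees = first 2 digits = 13, minutes = 27.47626; 13 + 27.47626/60 = 13.457938
  N → positive
  Longitude: split at 3 digits → 063° and 37.76606′; 63 + 37.76606/60 = 63.629434
  E → positive
Point 2:
  Latitude: 35′ + 27″ = 35.45000′; 79 + 35.45000/60 = 79.590833
  hemisphere S, so the sign is −
  λ: 55′ + 26.7″ = 55.44500′; 132 + 55.44500/60 = 132.924083
  W ⇒ negate
Point 3:
  φ: 48.5729′ = 0.809548°; total 12.809548
  N ⇒ keep positive
  Lon: 5.765′ = 0.096083°; total 37.096083
  W ⇒ negate
Point 4:
  Latitude: 46′ + 2.11″ = 46.03517′; 65 + 46.03517/60 = 65.767253
  S → negative
  λ: 179° + 19/60 + 26/3600 = 179 + 0.316667 + 0.007222 = 179.323889
  hemisphere W, so the sign is −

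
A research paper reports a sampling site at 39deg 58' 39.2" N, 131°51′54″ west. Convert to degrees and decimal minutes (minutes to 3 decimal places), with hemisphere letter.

39° 58.653′ N, 131° 51.900′ W

Latitude: 58 + 39.2/60 = 58.65333′
λ: seconds/60 = 0.90000; minutes = 51 + 0.90000 = 51.90000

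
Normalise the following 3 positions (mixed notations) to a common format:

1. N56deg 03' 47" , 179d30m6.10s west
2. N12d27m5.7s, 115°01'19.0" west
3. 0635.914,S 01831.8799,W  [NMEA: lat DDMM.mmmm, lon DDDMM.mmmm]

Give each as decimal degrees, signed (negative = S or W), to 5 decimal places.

1. 56.06306, -179.50169
2. 12.45158, -115.02194
3. -6.59857, -18.53133

Point 1:
  Lat: 56 + 3/60 + 47/3600 = 56.063056
  N → positive
  λ: 179° + 30/60 + 6.1/3600 = 179 + 0.500000 + 0.001694 = 179.501694
  W ⇒ negate
Point 2:
  Lat: 12 + 27/60 + 5.7/3600 = 12.451583
  N → positive
  λ: 1′ + 19″ = 1.31667′; 115 + 1.31667/60 = 115.021944
  W ⇒ negate
Point 3:
  φ: split at 2 digits → 06° and 35.914′; 6 + 35.914/60 = 6.598567
  S ⇒ negate
  λ: degrees = first 3 digits = 18, minutes = 31.8799; 18 + 31.8799/60 = 18.531332
  W → negative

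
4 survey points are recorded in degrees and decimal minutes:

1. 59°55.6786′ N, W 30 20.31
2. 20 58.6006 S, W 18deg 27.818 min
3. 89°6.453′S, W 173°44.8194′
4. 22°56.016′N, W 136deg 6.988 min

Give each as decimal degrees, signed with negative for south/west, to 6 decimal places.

1. 59.927977, -30.338500
2. -20.976677, -18.463633
3. -89.107550, -173.746990
4. 22.933600, -136.116467

Point 1:
  Latitude: 55.6786′ = 0.927977°; total 59.9279767
  N ⇒ keep positive
  λ: 20.31′ = 0.338500°; total 30.3385000
  hemisphere W, so the sign is −
Point 2:
  Latitude: 20 + 58.6006/60 = 20.9766767
  hemisphere S, so the sign is −
  λ: 18 + 27.818/60 = 18.4636333
  W → negative
Point 3:
  φ: 89 + 6.453/60 = 89.1075500
  S → negative
  λ: 173 + 44.8194/60 = 173.7469900
  W → negative
Point 4:
  Lat: 56.016′ = 0.933600°; total 22.9336000
  N → positive
  Longitude: 6.988′ = 0.116467°; total 136.1164667
  W → negative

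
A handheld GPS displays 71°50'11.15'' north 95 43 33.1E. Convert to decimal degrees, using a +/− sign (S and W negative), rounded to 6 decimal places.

φ: 50′ + 11.15″ = 50.18583′; 71 + 50.18583/60 = 71.8364306
N ⇒ keep positive
Lon: 95 + 43/60 + 33.1/3600 = 95.7258611
E ⇒ keep positive

71.836431, 95.725861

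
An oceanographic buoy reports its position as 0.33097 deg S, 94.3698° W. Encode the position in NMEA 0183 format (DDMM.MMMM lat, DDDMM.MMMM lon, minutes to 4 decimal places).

0019.8582,S / 09422.1880,W

Lat: minutes = (0.330970 − 0) × 60 = 19.858200
λ: 94° + 0.369800 × 60 = 94° 22.188000′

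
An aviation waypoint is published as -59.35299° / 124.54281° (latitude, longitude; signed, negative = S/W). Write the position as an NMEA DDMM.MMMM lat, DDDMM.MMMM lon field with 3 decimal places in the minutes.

5921.179,S / 12432.569,E

Latitude is negative → S; |value| = 59.352990
Latitude: minutes = (59.352990 − 59) × 60 = 21.17940
λ: 124° + 0.542810 × 60 = 124° 32.56860′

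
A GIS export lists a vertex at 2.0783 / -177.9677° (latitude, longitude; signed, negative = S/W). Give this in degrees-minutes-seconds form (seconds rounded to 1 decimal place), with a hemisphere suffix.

2°04′41.9″ N, 177°58′3.7″ W

Lat: 0.078300° → 4.69800′; 0.69800 × 60 = 41.880″
Longitude is negative → W; |value| = 177.967700
Lon: whole degrees 177; 58.06200′ → 58′ and 3.720″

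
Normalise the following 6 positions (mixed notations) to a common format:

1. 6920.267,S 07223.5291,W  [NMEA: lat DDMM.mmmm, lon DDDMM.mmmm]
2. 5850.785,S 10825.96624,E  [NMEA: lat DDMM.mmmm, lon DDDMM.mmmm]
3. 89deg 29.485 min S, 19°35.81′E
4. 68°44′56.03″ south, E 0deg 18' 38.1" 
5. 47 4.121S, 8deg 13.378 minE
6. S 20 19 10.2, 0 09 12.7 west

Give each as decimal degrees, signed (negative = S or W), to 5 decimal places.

Point 1:
  Latitude: degrees = first 2 digits = 69, minutes = 20.267; 69 + 20.267/60 = 69.337783
  hemisphere S, so the sign is −
  Longitude: split at 3 digits → 072° and 23.5291′; 72 + 23.5291/60 = 72.392152
  hemisphere W, so the sign is −
Point 2:
  Latitude: split at 2 digits → 58° and 50.785′; 58 + 50.785/60 = 58.846417
  S ⇒ negate
  Longitude: degrees = first 3 digits = 108, minutes = 25.96624; 108 + 25.96624/60 = 108.432771
  E → positive
Point 3:
  φ: 29.485′ = 0.491417°; total 89.491417
  S → negative
  Lon: 35.81′ = 0.596833°; total 19.596833
  E → positive
Point 4:
  Latitude: 44′ + 56.03″ = 44.93383′; 68 + 44.93383/60 = 68.748897
  hemisphere S, so the sign is −
  Longitude: 18′ + 38.1″ = 18.63500′; 0 + 18.63500/60 = 0.310583
  E ⇒ keep positive
Point 5:
  Latitude: 4.121′ = 0.068683°; total 47.068683
  S ⇒ negate
  Lon: 13.378′ = 0.222967°; total 8.222967
  E → positive
Point 6:
  Lat: 20 + 19/60 + 10.2/3600 = 20.319500
  S ⇒ negate
  Lon: 0° + 9/60 + 12.7/3600 = 0 + 0.150000 + 0.003528 = 0.153528
  W → negative

1. -69.33778, -72.39215
2. -58.84642, 108.43277
3. -89.49142, 19.59683
4. -68.74890, 0.31058
5. -47.06868, 8.22297
6. -20.31950, -0.15353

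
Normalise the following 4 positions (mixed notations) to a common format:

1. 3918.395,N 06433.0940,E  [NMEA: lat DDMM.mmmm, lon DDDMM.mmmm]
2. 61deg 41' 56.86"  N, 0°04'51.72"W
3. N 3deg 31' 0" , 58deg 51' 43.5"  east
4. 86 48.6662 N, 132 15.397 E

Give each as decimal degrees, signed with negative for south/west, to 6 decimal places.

1. 39.306583, 64.551567
2. 61.699128, -0.081033
3. 3.516667, 58.862083
4. 86.811103, 132.256617

Point 1:
  Latitude: split at 2 digits → 39° and 18.395′; 39 + 18.395/60 = 39.3065833
  N → positive
  Longitude: degrees = first 3 digits = 64, minutes = 33.094; 64 + 33.094/60 = 64.5515667
  E → positive
Point 2:
  Lat: 61° + 41/60 + 56.86/3600 = 61 + 0.683333 + 0.015794 = 61.6991278
  N ⇒ keep positive
  λ: 4′ + 51.72″ = 4.86200′; 0 + 4.86200/60 = 0.0810333
  hemisphere W, so the sign is −
Point 3:
  Lat: 3° + 31/60 + 0/3600 = 3 + 0.516667 + 0.000000 = 3.5166667
  N → positive
  λ: 51′ + 43.5″ = 51.72500′; 58 + 51.72500/60 = 58.8620833
  E → positive
Point 4:
  Latitude: 48.6662′ = 0.811103°; total 86.8111033
  N → positive
  Longitude: 15.397′ = 0.256617°; total 132.2566167
  E → positive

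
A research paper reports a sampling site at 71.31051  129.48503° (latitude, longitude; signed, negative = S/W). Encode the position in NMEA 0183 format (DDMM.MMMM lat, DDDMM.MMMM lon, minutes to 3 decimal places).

Lat: 71° + 0.310510 × 60 = 71° 18.63060′
λ: fractional part 0.485030 → 29.10180 minutes

7118.631,N / 12929.102,E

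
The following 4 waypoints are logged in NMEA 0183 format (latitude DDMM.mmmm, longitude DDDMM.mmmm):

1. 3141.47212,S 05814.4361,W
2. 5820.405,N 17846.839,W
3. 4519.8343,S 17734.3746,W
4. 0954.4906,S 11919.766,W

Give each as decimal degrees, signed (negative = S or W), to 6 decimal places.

Point 1:
  Latitude: split at 2 digits → 31° and 41.47212′; 31 + 41.47212/60 = 31.6912020
  S → negative
  Longitude: degrees = first 3 digits = 58, minutes = 14.4361; 58 + 14.4361/60 = 58.2406017
  hemisphere W, so the sign is −
Point 2:
  Lat: split at 2 digits → 58° and 20.405′; 58 + 20.405/60 = 58.3400833
  N ⇒ keep positive
  Lon: degrees = first 3 digits = 178, minutes = 46.839; 178 + 46.839/60 = 178.7806500
  hemisphere W, so the sign is −
Point 3:
  Latitude: split at 2 digits → 45° and 19.8343′; 45 + 19.8343/60 = 45.3305717
  S ⇒ negate
  Lon: split at 3 digits → 177° and 34.3746′; 177 + 34.3746/60 = 177.5729100
  W → negative
Point 4:
  Latitude: split at 2 digits → 09° and 54.4906′; 9 + 54.4906/60 = 9.9081767
  S ⇒ negate
  Lon: split at 3 digits → 119° and 19.766′; 119 + 19.766/60 = 119.3294333
  W → negative

1. -31.691202, -58.240602
2. 58.340083, -178.780650
3. -45.330572, -177.572910
4. -9.908177, -119.329433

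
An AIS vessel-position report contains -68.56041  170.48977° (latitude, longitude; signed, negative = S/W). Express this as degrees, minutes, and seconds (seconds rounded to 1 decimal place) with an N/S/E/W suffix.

68°33′37.5″ S, 170°29′23.2″ E

Latitude is negative → S; |value| = 68.560410
Lat: 0.560410° → 33.62460′; 0.62460 × 60 = 37.476″
λ: whole degrees 170; 29.38620′ → 29′ and 23.172″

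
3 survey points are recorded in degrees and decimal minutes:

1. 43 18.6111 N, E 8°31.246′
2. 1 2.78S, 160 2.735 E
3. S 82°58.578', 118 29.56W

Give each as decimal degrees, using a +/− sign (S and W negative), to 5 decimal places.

Point 1:
  Lat: 18.6111′ = 0.310185°; total 43.310185
  N → positive
  Lon: 31.246′ = 0.520767°; total 8.520767
  E → positive
Point 2:
  Latitude: 2.78′ = 0.046333°; total 1.046333
  hemisphere S, so the sign is −
  Longitude: 2.735′ = 0.045583°; total 160.045583
  E ⇒ keep positive
Point 3:
  Lat: 58.578′ = 0.976300°; total 82.976300
  hemisphere S, so the sign is −
  Longitude: 118 + 29.56/60 = 118.492667
  W ⇒ negate

1. 43.31019, 8.52077
2. -1.04633, 160.04558
3. -82.97630, -118.49267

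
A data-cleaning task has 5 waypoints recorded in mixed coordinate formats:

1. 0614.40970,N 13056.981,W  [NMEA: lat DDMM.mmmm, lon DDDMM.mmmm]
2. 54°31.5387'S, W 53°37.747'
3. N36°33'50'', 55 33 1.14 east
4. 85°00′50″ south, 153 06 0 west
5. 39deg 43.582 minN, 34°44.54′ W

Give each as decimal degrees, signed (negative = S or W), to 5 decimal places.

1. 6.24016, -130.94968
2. -54.52565, -53.62912
3. 36.56389, 55.55032
4. -85.01389, -153.10000
5. 39.72637, -34.74233

Point 1:
  φ: split at 2 digits → 06° and 14.4097′; 6 + 14.4097/60 = 6.240162
  N → positive
  λ: split at 3 digits → 130° and 56.981′; 130 + 56.981/60 = 130.949683
  hemisphere W, so the sign is −
Point 2:
  φ: 31.5387′ = 0.525645°; total 54.525645
  S → negative
  Longitude: 53 + 37.747/60 = 53.629117
  hemisphere W, so the sign is −
Point 3:
  Latitude: 33′ + 50″ = 33.83333′; 36 + 33.83333/60 = 36.563889
  N ⇒ keep positive
  Lon: 55 + 33/60 + 1.14/3600 = 55.550317
  E ⇒ keep positive
Point 4:
  Latitude: 85 + 0/60 + 50/3600 = 85.013889
  S ⇒ negate
  Longitude: 6′ + 0″ = 6.00000′; 153 + 6.00000/60 = 153.100000
  W → negative
Point 5:
  Lat: 43.582′ = 0.726367°; total 39.726367
  N ⇒ keep positive
  Longitude: 44.54′ = 0.742333°; total 34.742333
  hemisphere W, so the sign is −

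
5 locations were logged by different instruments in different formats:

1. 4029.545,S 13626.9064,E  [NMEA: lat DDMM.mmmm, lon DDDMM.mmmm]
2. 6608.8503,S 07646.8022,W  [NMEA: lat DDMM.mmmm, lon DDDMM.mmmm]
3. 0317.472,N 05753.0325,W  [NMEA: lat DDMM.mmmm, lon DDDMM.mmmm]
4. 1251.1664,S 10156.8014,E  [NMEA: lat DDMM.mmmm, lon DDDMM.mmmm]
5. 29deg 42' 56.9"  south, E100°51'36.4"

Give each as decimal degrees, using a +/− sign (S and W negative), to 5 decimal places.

Point 1:
  Latitude: split at 2 digits → 40° and 29.545′; 40 + 29.545/60 = 40.492417
  hemisphere S, so the sign is −
  λ: split at 3 digits → 136° and 26.9064′; 136 + 26.9064/60 = 136.448440
  E ⇒ keep positive
Point 2:
  Lat: split at 2 digits → 66° and 8.8503′; 66 + 8.8503/60 = 66.147505
  S → negative
  Longitude: degrees = first 3 digits = 76, minutes = 46.8022; 76 + 46.8022/60 = 76.780037
  hemisphere W, so the sign is −
Point 3:
  Latitude: degrees = first 2 digits = 3, minutes = 17.472; 3 + 17.472/60 = 3.291200
  N ⇒ keep positive
  λ: split at 3 digits → 057° and 53.0325′; 57 + 53.0325/60 = 57.883875
  W ⇒ negate
Point 4:
  φ: degrees = first 2 digits = 12, minutes = 51.1664; 12 + 51.1664/60 = 12.852773
  S → negative
  Lon: degrees = first 3 digits = 101, minutes = 56.8014; 101 + 56.8014/60 = 101.946690
  E ⇒ keep positive
Point 5:
  Lat: 42′ + 56.9″ = 42.94833′; 29 + 42.94833/60 = 29.715806
  S ⇒ negate
  Longitude: 100° + 51/60 + 36.4/3600 = 100 + 0.850000 + 0.010111 = 100.860111
  E → positive

1. -40.49242, 136.44844
2. -66.14751, -76.78004
3. 3.29120, -57.88388
4. -12.85277, 101.94669
5. -29.71581, 100.86011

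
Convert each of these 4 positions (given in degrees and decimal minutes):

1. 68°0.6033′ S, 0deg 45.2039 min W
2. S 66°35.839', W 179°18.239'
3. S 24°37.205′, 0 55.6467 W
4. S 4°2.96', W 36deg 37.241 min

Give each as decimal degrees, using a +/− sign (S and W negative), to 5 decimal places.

1. -68.01006, -0.75340
2. -66.59732, -179.30398
3. -24.62008, -0.92745
4. -4.04933, -36.62068

Point 1:
  Lat: 0.6033′ = 0.010055°; total 68.010055
  hemisphere S, so the sign is −
  λ: 0 + 45.2039/60 = 0.753398
  hemisphere W, so the sign is −
Point 2:
  φ: 35.839′ = 0.597317°; total 66.597317
  S ⇒ negate
  Lon: 18.239′ = 0.303983°; total 179.303983
  W → negative
Point 3:
  φ: 24 + 37.205/60 = 24.620083
  S ⇒ negate
  Longitude: 55.6467′ = 0.927445°; total 0.927445
  hemisphere W, so the sign is −
Point 4:
  Latitude: 4 + 2.96/60 = 4.049333
  S ⇒ negate
  Longitude: 36 + 37.241/60 = 36.620683
  W ⇒ negate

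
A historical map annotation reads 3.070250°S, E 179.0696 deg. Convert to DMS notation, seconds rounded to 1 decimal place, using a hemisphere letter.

3°04′12.9″ S, 179°04′10.6″ E

Lat: 0.070250 × 60 = 4.21500′ → 4′, remainder × 60 = 12.900″
Lon: whole degrees 179; 4.17600′ → 4′ and 10.560″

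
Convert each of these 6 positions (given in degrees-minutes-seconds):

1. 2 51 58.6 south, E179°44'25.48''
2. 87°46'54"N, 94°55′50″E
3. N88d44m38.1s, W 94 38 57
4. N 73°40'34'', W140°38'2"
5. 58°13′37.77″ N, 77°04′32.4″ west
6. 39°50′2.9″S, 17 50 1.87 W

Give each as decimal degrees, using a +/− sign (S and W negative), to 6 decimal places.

Point 1:
  Lat: 2° + 51/60 + 58.6/3600 = 2 + 0.850000 + 0.016278 = 2.8662778
  S ⇒ negate
  λ: 179 + 44/60 + 25.48/3600 = 179.7404111
  E ⇒ keep positive
Point 2:
  Lat: 87 + 46/60 + 54/3600 = 87.7816667
  N → positive
  Lon: 94 + 55/60 + 50/3600 = 94.9305556
  E → positive
Point 3:
  Latitude: 88° + 44/60 + 38.1/3600 = 88 + 0.733333 + 0.010583 = 88.7439167
  N → positive
  Longitude: 38′ + 57″ = 38.95000′; 94 + 38.95000/60 = 94.6491667
  W → negative
Point 4:
  Lat: 73° + 40/60 + 34/3600 = 73 + 0.666667 + 0.009444 = 73.6761111
  N → positive
  Lon: 38′ + 2″ = 38.03333′; 140 + 38.03333/60 = 140.6338889
  hemisphere W, so the sign is −
Point 5:
  Lat: 58° + 13/60 + 37.77/3600 = 58 + 0.216667 + 0.010492 = 58.2271583
  N ⇒ keep positive
  Lon: 77 + 4/60 + 32.4/3600 = 77.0756667
  hemisphere W, so the sign is −
Point 6:
  Lat: 50′ + 2.9″ = 50.04833′; 39 + 50.04833/60 = 39.8341389
  S ⇒ negate
  λ: 50′ + 1.87″ = 50.03117′; 17 + 50.03117/60 = 17.8338528
  hemisphere W, so the sign is −

1. -2.866278, 179.740411
2. 87.781667, 94.930556
3. 88.743917, -94.649167
4. 73.676111, -140.633889
5. 58.227158, -77.075667
6. -39.834139, -17.833853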